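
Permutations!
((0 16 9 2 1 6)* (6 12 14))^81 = (0 16 9 2 1 12 14 6) = [16, 12, 1, 3, 4, 5, 0, 7, 8, 2, 10, 11, 14, 13, 6, 15, 9]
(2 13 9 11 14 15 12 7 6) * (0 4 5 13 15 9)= [4, 1, 15, 3, 5, 13, 2, 6, 8, 11, 10, 14, 7, 0, 9, 12]= (0 4 5 13)(2 15 12 7 6)(9 11 14)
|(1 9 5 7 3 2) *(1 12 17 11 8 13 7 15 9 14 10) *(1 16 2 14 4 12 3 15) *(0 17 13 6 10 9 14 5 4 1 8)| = |(0 17 11)(2 3 5 8 6 10 16)(4 12 13 7 15 14 9)| = 21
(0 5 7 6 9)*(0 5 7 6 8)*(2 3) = [7, 1, 3, 2, 4, 6, 9, 8, 0, 5] = (0 7 8)(2 3)(5 6 9)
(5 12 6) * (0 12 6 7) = (0 12 7)(5 6) = [12, 1, 2, 3, 4, 6, 5, 0, 8, 9, 10, 11, 7]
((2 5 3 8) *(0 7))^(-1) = [7, 1, 8, 5, 4, 2, 6, 0, 3] = (0 7)(2 8 3 5)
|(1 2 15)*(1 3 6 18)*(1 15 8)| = |(1 2 8)(3 6 18 15)| = 12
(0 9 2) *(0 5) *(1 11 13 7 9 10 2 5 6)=(0 10 2 6 1 11 13 7 9 5)=[10, 11, 6, 3, 4, 0, 1, 9, 8, 5, 2, 13, 12, 7]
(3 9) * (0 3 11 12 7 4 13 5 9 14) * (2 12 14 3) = [2, 1, 12, 3, 13, 9, 6, 4, 8, 11, 10, 14, 7, 5, 0] = (0 2 12 7 4 13 5 9 11 14)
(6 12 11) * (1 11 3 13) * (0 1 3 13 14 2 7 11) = (0 1)(2 7 11 6 12 13 3 14) = [1, 0, 7, 14, 4, 5, 12, 11, 8, 9, 10, 6, 13, 3, 2]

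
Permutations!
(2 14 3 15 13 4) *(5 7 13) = (2 14 3 15 5 7 13 4) = [0, 1, 14, 15, 2, 7, 6, 13, 8, 9, 10, 11, 12, 4, 3, 5]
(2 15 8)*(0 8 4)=(0 8 2 15 4)=[8, 1, 15, 3, 0, 5, 6, 7, 2, 9, 10, 11, 12, 13, 14, 4]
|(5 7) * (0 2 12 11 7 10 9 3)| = 9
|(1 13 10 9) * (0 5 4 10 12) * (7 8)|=|(0 5 4 10 9 1 13 12)(7 8)|=8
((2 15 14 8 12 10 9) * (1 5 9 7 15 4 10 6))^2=(1 9 4 7 14 12)(2 10 15 8 6 5)=[0, 9, 10, 3, 7, 2, 5, 14, 6, 4, 15, 11, 1, 13, 12, 8]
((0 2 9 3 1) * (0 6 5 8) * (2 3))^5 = (0 8 5 6 1 3)(2 9) = [8, 3, 9, 0, 4, 6, 1, 7, 5, 2]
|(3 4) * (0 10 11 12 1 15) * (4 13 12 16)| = 10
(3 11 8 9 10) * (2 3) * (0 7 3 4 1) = (0 7 3 11 8 9 10 2 4 1) = [7, 0, 4, 11, 1, 5, 6, 3, 9, 10, 2, 8]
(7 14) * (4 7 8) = [0, 1, 2, 3, 7, 5, 6, 14, 4, 9, 10, 11, 12, 13, 8] = (4 7 14 8)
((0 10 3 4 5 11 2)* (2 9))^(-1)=(0 2 9 11 5 4 3 10)=[2, 1, 9, 10, 3, 4, 6, 7, 8, 11, 0, 5]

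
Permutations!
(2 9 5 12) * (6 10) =(2 9 5 12)(6 10) =[0, 1, 9, 3, 4, 12, 10, 7, 8, 5, 6, 11, 2]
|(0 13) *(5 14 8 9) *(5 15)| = 10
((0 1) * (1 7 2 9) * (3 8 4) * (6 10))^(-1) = (0 1 9 2 7)(3 4 8)(6 10) = [1, 9, 7, 4, 8, 5, 10, 0, 3, 2, 6]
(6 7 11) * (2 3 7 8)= (2 3 7 11 6 8)= [0, 1, 3, 7, 4, 5, 8, 11, 2, 9, 10, 6]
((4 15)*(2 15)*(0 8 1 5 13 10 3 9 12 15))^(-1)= (0 2 4 15 12 9 3 10 13 5 1 8)= [2, 8, 4, 10, 15, 1, 6, 7, 0, 3, 13, 11, 9, 5, 14, 12]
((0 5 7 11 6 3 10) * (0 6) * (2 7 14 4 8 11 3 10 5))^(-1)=(0 11 8 4 14 5 3 7 2)(6 10)=[11, 1, 0, 7, 14, 3, 10, 2, 4, 9, 6, 8, 12, 13, 5]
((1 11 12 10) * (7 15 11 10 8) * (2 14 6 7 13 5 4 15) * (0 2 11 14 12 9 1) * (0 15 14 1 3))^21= [6, 1, 7, 14, 2, 0, 8, 13, 9, 4, 10, 5, 11, 3, 12, 15]= (15)(0 6 8 9 4 2 7 13 3 14 12 11 5)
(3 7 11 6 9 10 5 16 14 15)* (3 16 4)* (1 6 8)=[0, 6, 2, 7, 3, 4, 9, 11, 1, 10, 5, 8, 12, 13, 15, 16, 14]=(1 6 9 10 5 4 3 7 11 8)(14 15 16)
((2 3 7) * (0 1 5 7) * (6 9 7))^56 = (9) = [0, 1, 2, 3, 4, 5, 6, 7, 8, 9]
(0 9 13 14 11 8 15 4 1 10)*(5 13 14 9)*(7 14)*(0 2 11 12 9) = (0 5 13)(1 10 2 11 8 15 4)(7 14 12 9) = [5, 10, 11, 3, 1, 13, 6, 14, 15, 7, 2, 8, 9, 0, 12, 4]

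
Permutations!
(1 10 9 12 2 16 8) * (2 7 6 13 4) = (1 10 9 12 7 6 13 4 2 16 8) = [0, 10, 16, 3, 2, 5, 13, 6, 1, 12, 9, 11, 7, 4, 14, 15, 8]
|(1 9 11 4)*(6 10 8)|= |(1 9 11 4)(6 10 8)|= 12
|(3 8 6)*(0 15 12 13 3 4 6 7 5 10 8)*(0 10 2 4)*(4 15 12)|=|(0 12 13 3 10 8 7 5 2 15 4 6)|=12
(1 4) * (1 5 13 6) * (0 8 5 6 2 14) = [8, 4, 14, 3, 6, 13, 1, 7, 5, 9, 10, 11, 12, 2, 0] = (0 8 5 13 2 14)(1 4 6)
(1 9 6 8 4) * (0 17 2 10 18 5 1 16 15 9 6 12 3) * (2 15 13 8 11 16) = [17, 6, 10, 0, 2, 1, 11, 7, 4, 12, 18, 16, 3, 8, 14, 9, 13, 15, 5] = (0 17 15 9 12 3)(1 6 11 16 13 8 4 2 10 18 5)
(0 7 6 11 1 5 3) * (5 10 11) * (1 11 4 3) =(11)(0 7 6 5 1 10 4 3) =[7, 10, 2, 0, 3, 1, 5, 6, 8, 9, 4, 11]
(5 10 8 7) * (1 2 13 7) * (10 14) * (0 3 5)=(0 3 5 14 10 8 1 2 13 7)=[3, 2, 13, 5, 4, 14, 6, 0, 1, 9, 8, 11, 12, 7, 10]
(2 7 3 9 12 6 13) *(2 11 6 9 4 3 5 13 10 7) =(3 4)(5 13 11 6 10 7)(9 12) =[0, 1, 2, 4, 3, 13, 10, 5, 8, 12, 7, 6, 9, 11]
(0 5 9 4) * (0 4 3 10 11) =(0 5 9 3 10 11) =[5, 1, 2, 10, 4, 9, 6, 7, 8, 3, 11, 0]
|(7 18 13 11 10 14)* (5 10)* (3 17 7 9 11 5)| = |(3 17 7 18 13 5 10 14 9 11)| = 10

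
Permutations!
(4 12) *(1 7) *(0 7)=(0 7 1)(4 12)=[7, 0, 2, 3, 12, 5, 6, 1, 8, 9, 10, 11, 4]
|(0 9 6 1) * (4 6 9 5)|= |(9)(0 5 4 6 1)|= 5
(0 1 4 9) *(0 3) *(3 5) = [1, 4, 2, 0, 9, 3, 6, 7, 8, 5] = (0 1 4 9 5 3)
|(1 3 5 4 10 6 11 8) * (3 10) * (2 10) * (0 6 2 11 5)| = |(0 6 5 4 3)(1 11 8)(2 10)| = 30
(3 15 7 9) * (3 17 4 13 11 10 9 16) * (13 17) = (3 15 7 16)(4 17)(9 13 11 10) = [0, 1, 2, 15, 17, 5, 6, 16, 8, 13, 9, 10, 12, 11, 14, 7, 3, 4]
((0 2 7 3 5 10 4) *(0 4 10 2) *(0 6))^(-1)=(10)(0 6)(2 5 3 7)=[6, 1, 5, 7, 4, 3, 0, 2, 8, 9, 10]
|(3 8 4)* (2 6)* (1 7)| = |(1 7)(2 6)(3 8 4)| = 6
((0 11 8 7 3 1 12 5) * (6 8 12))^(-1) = (0 5 12 11)(1 3 7 8 6) = [5, 3, 2, 7, 4, 12, 1, 8, 6, 9, 10, 0, 11]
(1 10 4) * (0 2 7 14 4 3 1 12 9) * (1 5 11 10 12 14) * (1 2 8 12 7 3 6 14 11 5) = [8, 7, 3, 1, 11, 5, 14, 2, 12, 0, 6, 10, 9, 13, 4] = (0 8 12 9)(1 7 2 3)(4 11 10 6 14)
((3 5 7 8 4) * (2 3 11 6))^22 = (2 11 8 5)(3 6 4 7) = [0, 1, 11, 6, 7, 2, 4, 3, 5, 9, 10, 8]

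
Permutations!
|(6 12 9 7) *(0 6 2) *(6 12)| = |(0 12 9 7 2)| = 5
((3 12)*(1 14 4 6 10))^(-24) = (1 14 4 6 10) = [0, 14, 2, 3, 6, 5, 10, 7, 8, 9, 1, 11, 12, 13, 4]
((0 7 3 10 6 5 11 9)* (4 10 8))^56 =(0 6 3 11 4)(5 8 9 10 7) =[6, 1, 2, 11, 0, 8, 3, 5, 9, 10, 7, 4]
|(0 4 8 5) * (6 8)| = 5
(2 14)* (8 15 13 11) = [0, 1, 14, 3, 4, 5, 6, 7, 15, 9, 10, 8, 12, 11, 2, 13] = (2 14)(8 15 13 11)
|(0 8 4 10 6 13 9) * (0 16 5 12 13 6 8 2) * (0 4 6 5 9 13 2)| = 14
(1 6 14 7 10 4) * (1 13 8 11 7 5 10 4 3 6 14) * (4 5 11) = (1 14 11 7 5 10 3 6)(4 13 8) = [0, 14, 2, 6, 13, 10, 1, 5, 4, 9, 3, 7, 12, 8, 11]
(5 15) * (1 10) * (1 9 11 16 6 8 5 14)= (1 10 9 11 16 6 8 5 15 14)= [0, 10, 2, 3, 4, 15, 8, 7, 5, 11, 9, 16, 12, 13, 1, 14, 6]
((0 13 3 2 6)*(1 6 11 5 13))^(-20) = (13)(0 1 6) = [1, 6, 2, 3, 4, 5, 0, 7, 8, 9, 10, 11, 12, 13]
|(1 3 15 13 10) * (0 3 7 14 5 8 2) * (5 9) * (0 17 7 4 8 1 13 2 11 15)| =|(0 3)(1 4 8 11 15 2 17 7 14 9 5)(10 13)| =22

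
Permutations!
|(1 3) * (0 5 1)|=4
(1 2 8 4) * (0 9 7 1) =(0 9 7 1 2 8 4) =[9, 2, 8, 3, 0, 5, 6, 1, 4, 7]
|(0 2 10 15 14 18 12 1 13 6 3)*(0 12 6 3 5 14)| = |(0 2 10 15)(1 13 3 12)(5 14 18 6)| = 4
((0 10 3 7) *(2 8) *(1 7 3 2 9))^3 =(0 8 7 2 1 10 9) =[8, 10, 1, 3, 4, 5, 6, 2, 7, 0, 9]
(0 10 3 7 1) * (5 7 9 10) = (0 5 7 1)(3 9 10) = [5, 0, 2, 9, 4, 7, 6, 1, 8, 10, 3]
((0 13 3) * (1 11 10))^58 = (0 13 3)(1 11 10) = [13, 11, 2, 0, 4, 5, 6, 7, 8, 9, 1, 10, 12, 3]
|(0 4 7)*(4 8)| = |(0 8 4 7)| = 4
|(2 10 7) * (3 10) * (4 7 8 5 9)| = |(2 3 10 8 5 9 4 7)| = 8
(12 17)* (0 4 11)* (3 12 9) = (0 4 11)(3 12 17 9) = [4, 1, 2, 12, 11, 5, 6, 7, 8, 3, 10, 0, 17, 13, 14, 15, 16, 9]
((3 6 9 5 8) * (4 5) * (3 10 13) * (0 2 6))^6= (0 8 6 13 4)(2 10 9 3 5)= [8, 1, 10, 5, 0, 2, 13, 7, 6, 3, 9, 11, 12, 4]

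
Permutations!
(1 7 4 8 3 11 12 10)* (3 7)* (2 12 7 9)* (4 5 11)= (1 3 4 8 9 2 12 10)(5 11 7)= [0, 3, 12, 4, 8, 11, 6, 5, 9, 2, 1, 7, 10]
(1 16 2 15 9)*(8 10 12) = (1 16 2 15 9)(8 10 12) = [0, 16, 15, 3, 4, 5, 6, 7, 10, 1, 12, 11, 8, 13, 14, 9, 2]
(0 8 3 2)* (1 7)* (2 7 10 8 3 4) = (0 3 7 1 10 8 4 2) = [3, 10, 0, 7, 2, 5, 6, 1, 4, 9, 8]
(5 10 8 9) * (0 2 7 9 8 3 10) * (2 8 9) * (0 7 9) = (0 8)(2 9 5 7)(3 10) = [8, 1, 9, 10, 4, 7, 6, 2, 0, 5, 3]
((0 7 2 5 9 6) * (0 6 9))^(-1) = (9)(0 5 2 7) = [5, 1, 7, 3, 4, 2, 6, 0, 8, 9]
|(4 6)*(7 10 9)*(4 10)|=5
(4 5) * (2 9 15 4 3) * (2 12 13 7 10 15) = [0, 1, 9, 12, 5, 3, 6, 10, 8, 2, 15, 11, 13, 7, 14, 4] = (2 9)(3 12 13 7 10 15 4 5)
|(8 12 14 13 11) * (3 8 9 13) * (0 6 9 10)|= |(0 6 9 13 11 10)(3 8 12 14)|= 12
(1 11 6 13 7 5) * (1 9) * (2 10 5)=[0, 11, 10, 3, 4, 9, 13, 2, 8, 1, 5, 6, 12, 7]=(1 11 6 13 7 2 10 5 9)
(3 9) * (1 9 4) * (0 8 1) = (0 8 1 9 3 4) = [8, 9, 2, 4, 0, 5, 6, 7, 1, 3]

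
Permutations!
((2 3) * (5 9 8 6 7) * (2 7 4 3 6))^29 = (2 5 4 8 7 6 9 3) = [0, 1, 5, 2, 8, 4, 9, 6, 7, 3]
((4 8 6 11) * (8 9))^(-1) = (4 11 6 8 9) = [0, 1, 2, 3, 11, 5, 8, 7, 9, 4, 10, 6]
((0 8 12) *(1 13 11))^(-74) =(0 8 12)(1 13 11) =[8, 13, 2, 3, 4, 5, 6, 7, 12, 9, 10, 1, 0, 11]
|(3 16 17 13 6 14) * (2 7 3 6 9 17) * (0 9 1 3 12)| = |(0 9 17 13 1 3 16 2 7 12)(6 14)| = 10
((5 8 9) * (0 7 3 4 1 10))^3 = (0 4)(1 7)(3 10) = [4, 7, 2, 10, 0, 5, 6, 1, 8, 9, 3]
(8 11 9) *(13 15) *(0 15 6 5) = (0 15 13 6 5)(8 11 9) = [15, 1, 2, 3, 4, 0, 5, 7, 11, 8, 10, 9, 12, 6, 14, 13]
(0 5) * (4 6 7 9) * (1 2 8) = (0 5)(1 2 8)(4 6 7 9) = [5, 2, 8, 3, 6, 0, 7, 9, 1, 4]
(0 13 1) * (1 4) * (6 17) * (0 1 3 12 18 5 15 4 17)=(0 13 17 6)(3 12 18 5 15 4)=[13, 1, 2, 12, 3, 15, 0, 7, 8, 9, 10, 11, 18, 17, 14, 4, 16, 6, 5]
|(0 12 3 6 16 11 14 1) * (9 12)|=9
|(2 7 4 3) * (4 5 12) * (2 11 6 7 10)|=14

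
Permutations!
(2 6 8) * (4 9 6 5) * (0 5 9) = (0 5 4)(2 9 6 8) = [5, 1, 9, 3, 0, 4, 8, 7, 2, 6]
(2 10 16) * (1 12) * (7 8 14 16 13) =(1 12)(2 10 13 7 8 14 16) =[0, 12, 10, 3, 4, 5, 6, 8, 14, 9, 13, 11, 1, 7, 16, 15, 2]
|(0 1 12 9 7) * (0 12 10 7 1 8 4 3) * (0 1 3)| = |(0 8 4)(1 10 7 12 9 3)| = 6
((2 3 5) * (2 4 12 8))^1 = (2 3 5 4 12 8) = [0, 1, 3, 5, 12, 4, 6, 7, 2, 9, 10, 11, 8]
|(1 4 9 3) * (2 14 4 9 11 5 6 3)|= 9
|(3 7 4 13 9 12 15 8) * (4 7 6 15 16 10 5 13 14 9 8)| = 12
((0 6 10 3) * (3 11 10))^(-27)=(10 11)=[0, 1, 2, 3, 4, 5, 6, 7, 8, 9, 11, 10]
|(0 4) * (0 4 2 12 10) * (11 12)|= |(0 2 11 12 10)|= 5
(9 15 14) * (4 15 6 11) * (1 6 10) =[0, 6, 2, 3, 15, 5, 11, 7, 8, 10, 1, 4, 12, 13, 9, 14] =(1 6 11 4 15 14 9 10)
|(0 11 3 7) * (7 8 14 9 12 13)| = |(0 11 3 8 14 9 12 13 7)| = 9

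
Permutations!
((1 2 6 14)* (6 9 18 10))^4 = (1 10 2 6 9 14 18) = [0, 10, 6, 3, 4, 5, 9, 7, 8, 14, 2, 11, 12, 13, 18, 15, 16, 17, 1]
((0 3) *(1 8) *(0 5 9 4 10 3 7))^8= [0, 1, 2, 4, 5, 10, 6, 7, 8, 3, 9]= (3 4 5 10 9)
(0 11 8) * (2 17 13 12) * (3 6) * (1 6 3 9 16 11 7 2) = [7, 6, 17, 3, 4, 5, 9, 2, 0, 16, 10, 8, 1, 12, 14, 15, 11, 13] = (0 7 2 17 13 12 1 6 9 16 11 8)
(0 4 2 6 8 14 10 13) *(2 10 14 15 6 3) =(0 4 10 13)(2 3)(6 8 15) =[4, 1, 3, 2, 10, 5, 8, 7, 15, 9, 13, 11, 12, 0, 14, 6]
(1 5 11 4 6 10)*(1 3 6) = (1 5 11 4)(3 6 10) = [0, 5, 2, 6, 1, 11, 10, 7, 8, 9, 3, 4]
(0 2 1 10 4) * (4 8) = (0 2 1 10 8 4) = [2, 10, 1, 3, 0, 5, 6, 7, 4, 9, 8]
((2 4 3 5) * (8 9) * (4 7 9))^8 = [0, 1, 7, 5, 3, 2, 6, 9, 4, 8] = (2 7 9 8 4 3 5)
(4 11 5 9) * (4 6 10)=(4 11 5 9 6 10)=[0, 1, 2, 3, 11, 9, 10, 7, 8, 6, 4, 5]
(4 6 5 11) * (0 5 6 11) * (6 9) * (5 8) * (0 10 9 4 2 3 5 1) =[8, 0, 3, 5, 11, 10, 4, 7, 1, 6, 9, 2] =(0 8 1)(2 3 5 10 9 6 4 11)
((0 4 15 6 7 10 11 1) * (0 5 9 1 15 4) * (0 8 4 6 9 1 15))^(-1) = (0 11 10 7 6 4 8)(1 5)(9 15) = [11, 5, 2, 3, 8, 1, 4, 6, 0, 15, 7, 10, 12, 13, 14, 9]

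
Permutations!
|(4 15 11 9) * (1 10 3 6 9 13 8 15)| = |(1 10 3 6 9 4)(8 15 11 13)| = 12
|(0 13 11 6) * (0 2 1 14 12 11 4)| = 6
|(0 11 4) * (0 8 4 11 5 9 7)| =4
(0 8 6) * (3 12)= (0 8 6)(3 12)= [8, 1, 2, 12, 4, 5, 0, 7, 6, 9, 10, 11, 3]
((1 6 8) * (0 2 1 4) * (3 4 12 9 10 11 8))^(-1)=(0 4 3 6 1 2)(8 11 10 9 12)=[4, 2, 0, 6, 3, 5, 1, 7, 11, 12, 9, 10, 8]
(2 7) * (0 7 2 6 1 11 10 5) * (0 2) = (0 7 6 1 11 10 5 2) = [7, 11, 0, 3, 4, 2, 1, 6, 8, 9, 5, 10]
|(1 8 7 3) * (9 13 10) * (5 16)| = 12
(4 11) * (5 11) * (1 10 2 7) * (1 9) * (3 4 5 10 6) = [0, 6, 7, 4, 10, 11, 3, 9, 8, 1, 2, 5] = (1 6 3 4 10 2 7 9)(5 11)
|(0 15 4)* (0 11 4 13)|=6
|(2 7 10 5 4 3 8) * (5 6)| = 8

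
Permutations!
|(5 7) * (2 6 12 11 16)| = 10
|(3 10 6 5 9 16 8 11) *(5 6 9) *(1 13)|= 6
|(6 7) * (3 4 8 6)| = |(3 4 8 6 7)| = 5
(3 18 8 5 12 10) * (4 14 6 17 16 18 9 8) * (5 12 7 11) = (3 9 8 12 10)(4 14 6 17 16 18)(5 7 11) = [0, 1, 2, 9, 14, 7, 17, 11, 12, 8, 3, 5, 10, 13, 6, 15, 18, 16, 4]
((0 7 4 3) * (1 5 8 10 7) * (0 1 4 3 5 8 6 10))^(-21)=(0 3 6)(1 10 4)(5 8 7)=[3, 10, 2, 6, 1, 8, 0, 5, 7, 9, 4]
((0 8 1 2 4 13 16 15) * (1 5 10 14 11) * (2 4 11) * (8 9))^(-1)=(0 15 16 13 4 1 11 2 14 10 5 8 9)=[15, 11, 14, 3, 1, 8, 6, 7, 9, 0, 5, 2, 12, 4, 10, 16, 13]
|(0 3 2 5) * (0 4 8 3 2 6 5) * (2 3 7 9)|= |(0 3 6 5 4 8 7 9 2)|= 9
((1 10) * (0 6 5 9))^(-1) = [9, 10, 2, 3, 4, 6, 0, 7, 8, 5, 1] = (0 9 5 6)(1 10)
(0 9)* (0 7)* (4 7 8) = [9, 1, 2, 3, 7, 5, 6, 0, 4, 8] = (0 9 8 4 7)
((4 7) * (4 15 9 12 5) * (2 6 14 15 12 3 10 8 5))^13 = [0, 1, 6, 10, 7, 4, 14, 12, 5, 3, 8, 11, 2, 13, 15, 9] = (2 6 14 15 9 3 10 8 5 4 7 12)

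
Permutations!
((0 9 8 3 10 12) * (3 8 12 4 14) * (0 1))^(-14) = [12, 9, 2, 4, 3, 5, 6, 7, 8, 1, 14, 11, 0, 13, 10] = (0 12)(1 9)(3 4)(10 14)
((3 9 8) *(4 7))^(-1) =(3 8 9)(4 7) =[0, 1, 2, 8, 7, 5, 6, 4, 9, 3]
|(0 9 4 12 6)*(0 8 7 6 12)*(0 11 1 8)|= 8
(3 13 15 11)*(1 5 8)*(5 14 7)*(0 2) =(0 2)(1 14 7 5 8)(3 13 15 11) =[2, 14, 0, 13, 4, 8, 6, 5, 1, 9, 10, 3, 12, 15, 7, 11]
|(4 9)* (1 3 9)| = |(1 3 9 4)| = 4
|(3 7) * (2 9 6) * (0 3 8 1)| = 15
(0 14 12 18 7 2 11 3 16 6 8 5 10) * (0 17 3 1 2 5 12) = (0 14)(1 2 11)(3 16 6 8 12 18 7 5 10 17) = [14, 2, 11, 16, 4, 10, 8, 5, 12, 9, 17, 1, 18, 13, 0, 15, 6, 3, 7]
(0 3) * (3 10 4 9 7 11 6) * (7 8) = (0 10 4 9 8 7 11 6 3) = [10, 1, 2, 0, 9, 5, 3, 11, 7, 8, 4, 6]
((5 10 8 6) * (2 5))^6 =[0, 1, 5, 3, 4, 10, 2, 7, 6, 9, 8] =(2 5 10 8 6)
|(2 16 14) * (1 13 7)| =3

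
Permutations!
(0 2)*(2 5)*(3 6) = [5, 1, 0, 6, 4, 2, 3] = (0 5 2)(3 6)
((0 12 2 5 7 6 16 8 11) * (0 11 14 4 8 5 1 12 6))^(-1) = (0 7 5 16 6)(1 2 12)(4 14 8) = [7, 2, 12, 3, 14, 16, 0, 5, 4, 9, 10, 11, 1, 13, 8, 15, 6]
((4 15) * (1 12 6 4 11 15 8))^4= [0, 8, 2, 3, 6, 5, 12, 7, 4, 9, 10, 11, 1, 13, 14, 15]= (15)(1 8 4 6 12)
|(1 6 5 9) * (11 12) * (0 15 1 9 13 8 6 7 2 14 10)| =|(0 15 1 7 2 14 10)(5 13 8 6)(11 12)| =28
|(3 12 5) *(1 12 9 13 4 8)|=8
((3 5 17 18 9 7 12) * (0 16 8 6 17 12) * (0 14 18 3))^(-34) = (0 5 17 8)(3 6 16 12)(7 18)(9 14) = [5, 1, 2, 6, 4, 17, 16, 18, 0, 14, 10, 11, 3, 13, 9, 15, 12, 8, 7]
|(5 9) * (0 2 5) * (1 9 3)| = |(0 2 5 3 1 9)| = 6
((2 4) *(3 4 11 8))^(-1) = (2 4 3 8 11) = [0, 1, 4, 8, 3, 5, 6, 7, 11, 9, 10, 2]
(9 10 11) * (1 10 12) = [0, 10, 2, 3, 4, 5, 6, 7, 8, 12, 11, 9, 1] = (1 10 11 9 12)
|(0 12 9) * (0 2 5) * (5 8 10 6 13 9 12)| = 6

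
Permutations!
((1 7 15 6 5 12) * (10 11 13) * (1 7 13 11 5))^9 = (1 13 10 5 12 7 15 6) = [0, 13, 2, 3, 4, 12, 1, 15, 8, 9, 5, 11, 7, 10, 14, 6]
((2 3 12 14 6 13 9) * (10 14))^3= (2 10 13 3 14 9 12 6)= [0, 1, 10, 14, 4, 5, 2, 7, 8, 12, 13, 11, 6, 3, 9]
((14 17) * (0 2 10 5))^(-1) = [5, 1, 0, 3, 4, 10, 6, 7, 8, 9, 2, 11, 12, 13, 17, 15, 16, 14] = (0 5 10 2)(14 17)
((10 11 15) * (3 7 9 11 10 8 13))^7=(15)=[0, 1, 2, 3, 4, 5, 6, 7, 8, 9, 10, 11, 12, 13, 14, 15]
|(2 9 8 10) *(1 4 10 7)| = 7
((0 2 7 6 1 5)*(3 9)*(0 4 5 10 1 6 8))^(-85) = (0 8 7 2)(1 10)(3 9)(4 5) = [8, 10, 0, 9, 5, 4, 6, 2, 7, 3, 1]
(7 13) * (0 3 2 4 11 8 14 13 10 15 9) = (0 3 2 4 11 8 14 13 7 10 15 9) = [3, 1, 4, 2, 11, 5, 6, 10, 14, 0, 15, 8, 12, 7, 13, 9]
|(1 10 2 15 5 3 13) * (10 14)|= |(1 14 10 2 15 5 3 13)|= 8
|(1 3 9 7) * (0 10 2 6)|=|(0 10 2 6)(1 3 9 7)|=4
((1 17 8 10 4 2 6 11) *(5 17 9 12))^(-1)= (1 11 6 2 4 10 8 17 5 12 9)= [0, 11, 4, 3, 10, 12, 2, 7, 17, 1, 8, 6, 9, 13, 14, 15, 16, 5]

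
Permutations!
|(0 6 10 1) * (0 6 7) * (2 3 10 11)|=|(0 7)(1 6 11 2 3 10)|=6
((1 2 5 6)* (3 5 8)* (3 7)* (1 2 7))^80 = (1 5 8 3 2 7 6) = [0, 5, 7, 2, 4, 8, 1, 6, 3]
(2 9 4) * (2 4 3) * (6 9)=(2 6 9 3)=[0, 1, 6, 2, 4, 5, 9, 7, 8, 3]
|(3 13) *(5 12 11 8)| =|(3 13)(5 12 11 8)| =4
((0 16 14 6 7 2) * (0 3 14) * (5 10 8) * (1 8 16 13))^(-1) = (0 16 10 5 8 1 13)(2 7 6 14 3) = [16, 13, 7, 2, 4, 8, 14, 6, 1, 9, 5, 11, 12, 0, 3, 15, 10]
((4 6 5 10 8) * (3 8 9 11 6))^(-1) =(3 4 8)(5 6 11 9 10) =[0, 1, 2, 4, 8, 6, 11, 7, 3, 10, 5, 9]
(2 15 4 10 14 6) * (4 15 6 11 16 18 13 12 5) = [0, 1, 6, 3, 10, 4, 2, 7, 8, 9, 14, 16, 5, 12, 11, 15, 18, 17, 13] = (2 6)(4 10 14 11 16 18 13 12 5)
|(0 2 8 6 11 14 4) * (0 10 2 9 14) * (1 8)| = 10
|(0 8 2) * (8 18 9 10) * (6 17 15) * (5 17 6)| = |(0 18 9 10 8 2)(5 17 15)| = 6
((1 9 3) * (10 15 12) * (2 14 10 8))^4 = [0, 9, 12, 1, 4, 5, 6, 7, 15, 3, 2, 11, 10, 13, 8, 14] = (1 9 3)(2 12 10)(8 15 14)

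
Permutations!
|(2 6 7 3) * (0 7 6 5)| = |(0 7 3 2 5)| = 5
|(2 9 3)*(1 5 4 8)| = 12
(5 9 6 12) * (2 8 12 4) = (2 8 12 5 9 6 4) = [0, 1, 8, 3, 2, 9, 4, 7, 12, 6, 10, 11, 5]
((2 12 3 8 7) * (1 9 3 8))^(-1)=(1 3 9)(2 7 8 12)=[0, 3, 7, 9, 4, 5, 6, 8, 12, 1, 10, 11, 2]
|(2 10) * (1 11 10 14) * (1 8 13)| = |(1 11 10 2 14 8 13)| = 7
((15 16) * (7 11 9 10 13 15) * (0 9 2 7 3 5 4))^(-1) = (0 4 5 3 16 15 13 10 9)(2 11 7) = [4, 1, 11, 16, 5, 3, 6, 2, 8, 0, 9, 7, 12, 10, 14, 13, 15]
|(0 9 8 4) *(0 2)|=5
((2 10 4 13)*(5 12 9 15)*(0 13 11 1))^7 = [0, 1, 2, 3, 4, 15, 6, 7, 8, 12, 10, 11, 5, 13, 14, 9] = (5 15 9 12)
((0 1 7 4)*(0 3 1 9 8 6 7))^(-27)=[4, 7, 2, 6, 8, 5, 0, 9, 1, 3]=(0 4 8 1 7 9 3 6)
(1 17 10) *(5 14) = [0, 17, 2, 3, 4, 14, 6, 7, 8, 9, 1, 11, 12, 13, 5, 15, 16, 10] = (1 17 10)(5 14)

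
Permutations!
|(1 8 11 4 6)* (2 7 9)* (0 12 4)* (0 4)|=30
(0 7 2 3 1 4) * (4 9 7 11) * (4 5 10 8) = [11, 9, 3, 1, 0, 10, 6, 2, 4, 7, 8, 5] = (0 11 5 10 8 4)(1 9 7 2 3)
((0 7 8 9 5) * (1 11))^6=(11)(0 7 8 9 5)=[7, 1, 2, 3, 4, 0, 6, 8, 9, 5, 10, 11]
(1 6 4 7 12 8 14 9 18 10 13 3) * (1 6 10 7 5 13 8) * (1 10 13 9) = (1 13 3 6 4 5 9 18 7 12 10 8 14) = [0, 13, 2, 6, 5, 9, 4, 12, 14, 18, 8, 11, 10, 3, 1, 15, 16, 17, 7]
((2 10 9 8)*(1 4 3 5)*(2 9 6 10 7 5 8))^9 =[0, 4, 7, 8, 3, 1, 10, 5, 9, 2, 6] =(1 4 3 8 9 2 7 5)(6 10)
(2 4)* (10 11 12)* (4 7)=(2 7 4)(10 11 12)=[0, 1, 7, 3, 2, 5, 6, 4, 8, 9, 11, 12, 10]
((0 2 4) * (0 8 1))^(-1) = (0 1 8 4 2) = [1, 8, 0, 3, 2, 5, 6, 7, 4]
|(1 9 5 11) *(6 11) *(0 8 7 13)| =20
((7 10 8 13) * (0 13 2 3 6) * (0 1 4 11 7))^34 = (13)(1 3 8 7 4 6 2 10 11) = [0, 3, 10, 8, 6, 5, 2, 4, 7, 9, 11, 1, 12, 13]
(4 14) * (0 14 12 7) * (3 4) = (0 14 3 4 12 7) = [14, 1, 2, 4, 12, 5, 6, 0, 8, 9, 10, 11, 7, 13, 3]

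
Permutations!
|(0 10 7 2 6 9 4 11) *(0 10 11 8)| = 9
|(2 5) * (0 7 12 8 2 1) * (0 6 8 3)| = 20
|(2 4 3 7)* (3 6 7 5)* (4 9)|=10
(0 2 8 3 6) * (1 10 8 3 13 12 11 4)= (0 2 3 6)(1 10 8 13 12 11 4)= [2, 10, 3, 6, 1, 5, 0, 7, 13, 9, 8, 4, 11, 12]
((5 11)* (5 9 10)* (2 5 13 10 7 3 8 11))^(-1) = (2 5)(3 7 9 11 8)(10 13) = [0, 1, 5, 7, 4, 2, 6, 9, 3, 11, 13, 8, 12, 10]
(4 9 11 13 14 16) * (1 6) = (1 6)(4 9 11 13 14 16) = [0, 6, 2, 3, 9, 5, 1, 7, 8, 11, 10, 13, 12, 14, 16, 15, 4]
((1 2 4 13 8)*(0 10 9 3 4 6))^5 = (0 13)(1 9)(2 3)(4 6)(8 10) = [13, 9, 3, 2, 6, 5, 4, 7, 10, 1, 8, 11, 12, 0]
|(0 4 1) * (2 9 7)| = 3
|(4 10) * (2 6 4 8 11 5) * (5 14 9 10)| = 20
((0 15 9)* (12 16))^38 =(16)(0 9 15) =[9, 1, 2, 3, 4, 5, 6, 7, 8, 15, 10, 11, 12, 13, 14, 0, 16]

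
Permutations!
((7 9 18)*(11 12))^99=(18)(11 12)=[0, 1, 2, 3, 4, 5, 6, 7, 8, 9, 10, 12, 11, 13, 14, 15, 16, 17, 18]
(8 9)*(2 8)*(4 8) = [0, 1, 4, 3, 8, 5, 6, 7, 9, 2] = (2 4 8 9)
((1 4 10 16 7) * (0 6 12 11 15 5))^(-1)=(0 5 15 11 12 6)(1 7 16 10 4)=[5, 7, 2, 3, 1, 15, 0, 16, 8, 9, 4, 12, 6, 13, 14, 11, 10]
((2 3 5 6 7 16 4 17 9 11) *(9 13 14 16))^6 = [0, 1, 11, 2, 17, 3, 5, 6, 8, 7, 10, 9, 12, 14, 16, 15, 4, 13] = (2 11 9 7 6 5 3)(4 17 13 14 16)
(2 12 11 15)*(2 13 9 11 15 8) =(2 12 15 13 9 11 8) =[0, 1, 12, 3, 4, 5, 6, 7, 2, 11, 10, 8, 15, 9, 14, 13]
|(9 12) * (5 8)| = |(5 8)(9 12)| = 2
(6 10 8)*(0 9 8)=(0 9 8 6 10)=[9, 1, 2, 3, 4, 5, 10, 7, 6, 8, 0]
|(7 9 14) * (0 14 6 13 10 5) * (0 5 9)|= 12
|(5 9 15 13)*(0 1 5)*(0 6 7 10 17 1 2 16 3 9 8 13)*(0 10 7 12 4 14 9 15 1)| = |(0 2 16 3 15 10 17)(1 5 8 13 6 12 4 14 9)| = 63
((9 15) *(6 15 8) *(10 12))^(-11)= (6 15 9 8)(10 12)= [0, 1, 2, 3, 4, 5, 15, 7, 6, 8, 12, 11, 10, 13, 14, 9]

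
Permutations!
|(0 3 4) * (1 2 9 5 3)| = 7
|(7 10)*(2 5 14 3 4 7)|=|(2 5 14 3 4 7 10)|=7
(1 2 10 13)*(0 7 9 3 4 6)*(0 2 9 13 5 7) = [0, 9, 10, 4, 6, 7, 2, 13, 8, 3, 5, 11, 12, 1] = (1 9 3 4 6 2 10 5 7 13)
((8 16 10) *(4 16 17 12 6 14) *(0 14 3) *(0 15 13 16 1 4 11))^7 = (0 14 11)(1 4)(3 12 8 16 15 6 17 10 13) = [14, 4, 2, 12, 1, 5, 17, 7, 16, 9, 13, 0, 8, 3, 11, 6, 15, 10]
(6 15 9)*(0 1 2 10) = [1, 2, 10, 3, 4, 5, 15, 7, 8, 6, 0, 11, 12, 13, 14, 9] = (0 1 2 10)(6 15 9)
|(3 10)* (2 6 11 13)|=4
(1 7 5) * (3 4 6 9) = [0, 7, 2, 4, 6, 1, 9, 5, 8, 3] = (1 7 5)(3 4 6 9)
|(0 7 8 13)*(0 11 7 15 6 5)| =4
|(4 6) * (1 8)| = |(1 8)(4 6)| = 2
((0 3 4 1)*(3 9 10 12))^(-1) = [1, 4, 2, 12, 3, 5, 6, 7, 8, 0, 9, 11, 10] = (0 1 4 3 12 10 9)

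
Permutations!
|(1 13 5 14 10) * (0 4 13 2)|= |(0 4 13 5 14 10 1 2)|= 8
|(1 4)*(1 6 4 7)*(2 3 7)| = 4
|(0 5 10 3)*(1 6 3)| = |(0 5 10 1 6 3)| = 6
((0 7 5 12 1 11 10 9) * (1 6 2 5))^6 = (2 12)(5 6) = [0, 1, 12, 3, 4, 6, 5, 7, 8, 9, 10, 11, 2]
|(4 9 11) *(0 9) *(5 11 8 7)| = |(0 9 8 7 5 11 4)| = 7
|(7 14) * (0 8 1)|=|(0 8 1)(7 14)|=6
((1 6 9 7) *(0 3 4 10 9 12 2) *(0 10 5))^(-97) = (0 5 4 3)(1 6 12 2 10 9 7) = [5, 6, 10, 0, 3, 4, 12, 1, 8, 7, 9, 11, 2]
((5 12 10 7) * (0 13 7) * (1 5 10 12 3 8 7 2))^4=[5, 7, 8, 0, 4, 10, 6, 2, 13, 9, 1, 11, 12, 3]=(0 5 10 1 7 2 8 13 3)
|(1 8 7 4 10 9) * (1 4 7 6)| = |(1 8 6)(4 10 9)| = 3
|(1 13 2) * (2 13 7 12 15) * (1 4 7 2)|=|(1 2 4 7 12 15)|=6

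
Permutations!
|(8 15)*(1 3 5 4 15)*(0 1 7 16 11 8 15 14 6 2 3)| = |(0 1)(2 3 5 4 14 6)(7 16 11 8)| = 12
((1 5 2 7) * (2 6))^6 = [0, 5, 7, 3, 4, 6, 2, 1] = (1 5 6 2 7)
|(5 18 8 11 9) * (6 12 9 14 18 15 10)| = |(5 15 10 6 12 9)(8 11 14 18)| = 12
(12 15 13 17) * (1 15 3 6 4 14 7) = (1 15 13 17 12 3 6 4 14 7) = [0, 15, 2, 6, 14, 5, 4, 1, 8, 9, 10, 11, 3, 17, 7, 13, 16, 12]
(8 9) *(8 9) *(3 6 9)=(3 6 9)=[0, 1, 2, 6, 4, 5, 9, 7, 8, 3]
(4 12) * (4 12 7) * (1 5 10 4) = (12)(1 5 10 4 7) = [0, 5, 2, 3, 7, 10, 6, 1, 8, 9, 4, 11, 12]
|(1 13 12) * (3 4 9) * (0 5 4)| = |(0 5 4 9 3)(1 13 12)| = 15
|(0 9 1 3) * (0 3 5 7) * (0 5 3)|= |(0 9 1 3)(5 7)|= 4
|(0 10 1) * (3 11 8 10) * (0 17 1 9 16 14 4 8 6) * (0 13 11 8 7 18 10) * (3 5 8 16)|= |(0 5 8)(1 17)(3 16 14 4 7 18 10 9)(6 13 11)|= 24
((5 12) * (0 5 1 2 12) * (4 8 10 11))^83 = (0 5)(1 12 2)(4 11 10 8) = [5, 12, 1, 3, 11, 0, 6, 7, 4, 9, 8, 10, 2]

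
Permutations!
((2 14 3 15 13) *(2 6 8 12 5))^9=(15)=[0, 1, 2, 3, 4, 5, 6, 7, 8, 9, 10, 11, 12, 13, 14, 15]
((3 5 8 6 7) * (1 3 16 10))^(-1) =[0, 10, 2, 1, 4, 3, 8, 6, 5, 9, 16, 11, 12, 13, 14, 15, 7] =(1 10 16 7 6 8 5 3)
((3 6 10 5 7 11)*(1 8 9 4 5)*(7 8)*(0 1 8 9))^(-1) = (0 8 10 6 3 11 7 1)(4 9 5) = [8, 0, 2, 11, 9, 4, 3, 1, 10, 5, 6, 7]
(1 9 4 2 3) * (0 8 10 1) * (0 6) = (0 8 10 1 9 4 2 3 6) = [8, 9, 3, 6, 2, 5, 0, 7, 10, 4, 1]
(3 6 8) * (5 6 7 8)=(3 7 8)(5 6)=[0, 1, 2, 7, 4, 6, 5, 8, 3]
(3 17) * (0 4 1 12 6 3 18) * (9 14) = (0 4 1 12 6 3 17 18)(9 14) = [4, 12, 2, 17, 1, 5, 3, 7, 8, 14, 10, 11, 6, 13, 9, 15, 16, 18, 0]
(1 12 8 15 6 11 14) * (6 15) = (15)(1 12 8 6 11 14) = [0, 12, 2, 3, 4, 5, 11, 7, 6, 9, 10, 14, 8, 13, 1, 15]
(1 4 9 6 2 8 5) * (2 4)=(1 2 8 5)(4 9 6)=[0, 2, 8, 3, 9, 1, 4, 7, 5, 6]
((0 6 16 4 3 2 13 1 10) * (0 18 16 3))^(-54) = [10, 6, 4, 16, 1, 5, 18, 7, 8, 9, 3, 11, 12, 0, 14, 15, 13, 17, 2] = (0 10 3 16 13)(1 6 18 2 4)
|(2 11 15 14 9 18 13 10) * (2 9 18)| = 8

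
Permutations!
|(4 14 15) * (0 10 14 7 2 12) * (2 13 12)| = 8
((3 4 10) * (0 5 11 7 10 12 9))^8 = (0 9 12 4 3 10 7 11 5) = [9, 1, 2, 10, 3, 0, 6, 11, 8, 12, 7, 5, 4]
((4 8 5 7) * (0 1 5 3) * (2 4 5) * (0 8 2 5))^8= (8)= [0, 1, 2, 3, 4, 5, 6, 7, 8]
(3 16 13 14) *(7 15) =(3 16 13 14)(7 15) =[0, 1, 2, 16, 4, 5, 6, 15, 8, 9, 10, 11, 12, 14, 3, 7, 13]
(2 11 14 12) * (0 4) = (0 4)(2 11 14 12) = [4, 1, 11, 3, 0, 5, 6, 7, 8, 9, 10, 14, 2, 13, 12]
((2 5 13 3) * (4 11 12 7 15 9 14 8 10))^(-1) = (2 3 13 5)(4 10 8 14 9 15 7 12 11) = [0, 1, 3, 13, 10, 2, 6, 12, 14, 15, 8, 4, 11, 5, 9, 7]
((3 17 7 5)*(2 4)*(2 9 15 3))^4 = [0, 1, 3, 2, 17, 15, 6, 9, 8, 7, 10, 11, 12, 13, 14, 5, 16, 4] = (2 3)(4 17)(5 15)(7 9)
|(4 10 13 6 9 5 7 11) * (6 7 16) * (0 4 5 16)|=21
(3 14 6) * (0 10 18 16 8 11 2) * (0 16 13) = (0 10 18 13)(2 16 8 11)(3 14 6) = [10, 1, 16, 14, 4, 5, 3, 7, 11, 9, 18, 2, 12, 0, 6, 15, 8, 17, 13]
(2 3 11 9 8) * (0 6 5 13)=(0 6 5 13)(2 3 11 9 8)=[6, 1, 3, 11, 4, 13, 5, 7, 2, 8, 10, 9, 12, 0]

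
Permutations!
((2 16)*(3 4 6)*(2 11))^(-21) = (16) = [0, 1, 2, 3, 4, 5, 6, 7, 8, 9, 10, 11, 12, 13, 14, 15, 16]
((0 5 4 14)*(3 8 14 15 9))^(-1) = (0 14 8 3 9 15 4 5) = [14, 1, 2, 9, 5, 0, 6, 7, 3, 15, 10, 11, 12, 13, 8, 4]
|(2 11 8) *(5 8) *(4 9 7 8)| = 7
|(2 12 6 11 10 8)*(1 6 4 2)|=15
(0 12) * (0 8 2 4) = (0 12 8 2 4) = [12, 1, 4, 3, 0, 5, 6, 7, 2, 9, 10, 11, 8]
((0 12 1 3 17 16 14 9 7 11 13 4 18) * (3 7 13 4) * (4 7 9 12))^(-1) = (0 18 4)(1 12 14 16 17 3 13 9)(7 11) = [18, 12, 2, 13, 0, 5, 6, 11, 8, 1, 10, 7, 14, 9, 16, 15, 17, 3, 4]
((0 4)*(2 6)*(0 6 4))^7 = (2 4 6) = [0, 1, 4, 3, 6, 5, 2]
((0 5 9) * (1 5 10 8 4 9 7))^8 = [4, 7, 2, 3, 10, 1, 6, 5, 0, 8, 9] = (0 4 10 9 8)(1 7 5)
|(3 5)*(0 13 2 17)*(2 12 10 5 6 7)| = |(0 13 12 10 5 3 6 7 2 17)| = 10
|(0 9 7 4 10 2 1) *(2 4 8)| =6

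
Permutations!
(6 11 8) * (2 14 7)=(2 14 7)(6 11 8)=[0, 1, 14, 3, 4, 5, 11, 2, 6, 9, 10, 8, 12, 13, 7]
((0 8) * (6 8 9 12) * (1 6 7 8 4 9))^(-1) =(0 8 7 12 9 4 6 1) =[8, 0, 2, 3, 6, 5, 1, 12, 7, 4, 10, 11, 9]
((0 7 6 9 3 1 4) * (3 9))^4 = [1, 6, 2, 7, 3, 5, 0, 4, 8, 9] = (9)(0 1 6)(3 7 4)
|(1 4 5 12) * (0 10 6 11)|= |(0 10 6 11)(1 4 5 12)|= 4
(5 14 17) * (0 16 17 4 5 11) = [16, 1, 2, 3, 5, 14, 6, 7, 8, 9, 10, 0, 12, 13, 4, 15, 17, 11] = (0 16 17 11)(4 5 14)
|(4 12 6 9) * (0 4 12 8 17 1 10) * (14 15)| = |(0 4 8 17 1 10)(6 9 12)(14 15)| = 6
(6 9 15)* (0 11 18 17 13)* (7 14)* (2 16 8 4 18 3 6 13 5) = (0 11 3 6 9 15 13)(2 16 8 4 18 17 5)(7 14) = [11, 1, 16, 6, 18, 2, 9, 14, 4, 15, 10, 3, 12, 0, 7, 13, 8, 5, 17]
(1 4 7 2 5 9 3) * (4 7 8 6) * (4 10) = (1 7 2 5 9 3)(4 8 6 10) = [0, 7, 5, 1, 8, 9, 10, 2, 6, 3, 4]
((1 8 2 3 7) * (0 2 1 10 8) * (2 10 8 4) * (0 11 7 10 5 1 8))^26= (0 5 1 11 7)(2 10)(3 4)= [5, 11, 10, 4, 3, 1, 6, 0, 8, 9, 2, 7]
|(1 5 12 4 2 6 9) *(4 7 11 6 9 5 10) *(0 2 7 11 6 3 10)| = |(0 2 9 1)(3 10 4 7 6 5 12 11)| = 8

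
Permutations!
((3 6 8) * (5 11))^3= (5 11)= [0, 1, 2, 3, 4, 11, 6, 7, 8, 9, 10, 5]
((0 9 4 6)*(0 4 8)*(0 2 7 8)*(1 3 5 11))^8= (11)(2 8 7)= [0, 1, 8, 3, 4, 5, 6, 2, 7, 9, 10, 11]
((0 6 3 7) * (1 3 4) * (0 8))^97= (0 8 7 3 1 4 6)= [8, 4, 2, 1, 6, 5, 0, 3, 7]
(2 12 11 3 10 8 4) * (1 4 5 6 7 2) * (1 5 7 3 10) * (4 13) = (1 13 4 5 6 3)(2 12 11 10 8 7) = [0, 13, 12, 1, 5, 6, 3, 2, 7, 9, 8, 10, 11, 4]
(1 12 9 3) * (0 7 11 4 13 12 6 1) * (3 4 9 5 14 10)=(0 7 11 9 4 13 12 5 14 10 3)(1 6)=[7, 6, 2, 0, 13, 14, 1, 11, 8, 4, 3, 9, 5, 12, 10]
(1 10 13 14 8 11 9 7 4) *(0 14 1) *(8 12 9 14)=(0 8 11 14 12 9 7 4)(1 10 13)=[8, 10, 2, 3, 0, 5, 6, 4, 11, 7, 13, 14, 9, 1, 12]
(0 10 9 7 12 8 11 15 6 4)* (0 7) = (0 10 9)(4 7 12 8 11 15 6) = [10, 1, 2, 3, 7, 5, 4, 12, 11, 0, 9, 15, 8, 13, 14, 6]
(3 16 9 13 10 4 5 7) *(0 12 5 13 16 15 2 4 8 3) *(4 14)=[12, 1, 14, 15, 13, 7, 6, 0, 3, 16, 8, 11, 5, 10, 4, 2, 9]=(0 12 5 7)(2 14 4 13 10 8 3 15)(9 16)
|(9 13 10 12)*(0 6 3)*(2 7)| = 12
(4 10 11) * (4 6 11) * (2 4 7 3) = (2 4 10 7 3)(6 11) = [0, 1, 4, 2, 10, 5, 11, 3, 8, 9, 7, 6]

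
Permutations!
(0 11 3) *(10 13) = (0 11 3)(10 13) = [11, 1, 2, 0, 4, 5, 6, 7, 8, 9, 13, 3, 12, 10]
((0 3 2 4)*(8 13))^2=(13)(0 2)(3 4)=[2, 1, 0, 4, 3, 5, 6, 7, 8, 9, 10, 11, 12, 13]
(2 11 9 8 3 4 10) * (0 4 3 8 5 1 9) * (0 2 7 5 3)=[4, 9, 11, 0, 10, 1, 6, 5, 8, 3, 7, 2]=(0 4 10 7 5 1 9 3)(2 11)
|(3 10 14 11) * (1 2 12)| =|(1 2 12)(3 10 14 11)| =12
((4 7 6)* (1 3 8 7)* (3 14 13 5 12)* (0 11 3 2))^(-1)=(0 2 12 5 13 14 1 4 6 7 8 3 11)=[2, 4, 12, 11, 6, 13, 7, 8, 3, 9, 10, 0, 5, 14, 1]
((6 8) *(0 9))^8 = (9) = [0, 1, 2, 3, 4, 5, 6, 7, 8, 9]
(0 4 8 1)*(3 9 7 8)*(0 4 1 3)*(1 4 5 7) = (0 4)(1 5 7 8 3 9) = [4, 5, 2, 9, 0, 7, 6, 8, 3, 1]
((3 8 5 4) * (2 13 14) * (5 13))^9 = (2 4 8 14 5 3 13) = [0, 1, 4, 13, 8, 3, 6, 7, 14, 9, 10, 11, 12, 2, 5]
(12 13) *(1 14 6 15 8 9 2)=[0, 14, 1, 3, 4, 5, 15, 7, 9, 2, 10, 11, 13, 12, 6, 8]=(1 14 6 15 8 9 2)(12 13)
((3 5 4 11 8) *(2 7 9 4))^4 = [0, 1, 11, 9, 5, 4, 6, 8, 7, 3, 10, 2] = (2 11)(3 9)(4 5)(7 8)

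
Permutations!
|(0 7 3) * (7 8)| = |(0 8 7 3)| = 4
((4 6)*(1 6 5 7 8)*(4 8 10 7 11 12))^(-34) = (1 8 6)(4 11)(5 12) = [0, 8, 2, 3, 11, 12, 1, 7, 6, 9, 10, 4, 5]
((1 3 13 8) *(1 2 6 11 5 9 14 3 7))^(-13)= (1 7)(2 14 6 3 11 13 5 8 9)= [0, 7, 14, 11, 4, 8, 3, 1, 9, 2, 10, 13, 12, 5, 6]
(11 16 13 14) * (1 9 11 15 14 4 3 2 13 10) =(1 9 11 16 10)(2 13 4 3)(14 15) =[0, 9, 13, 2, 3, 5, 6, 7, 8, 11, 1, 16, 12, 4, 15, 14, 10]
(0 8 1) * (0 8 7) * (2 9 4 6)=(0 7)(1 8)(2 9 4 6)=[7, 8, 9, 3, 6, 5, 2, 0, 1, 4]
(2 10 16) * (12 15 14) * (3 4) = (2 10 16)(3 4)(12 15 14) = [0, 1, 10, 4, 3, 5, 6, 7, 8, 9, 16, 11, 15, 13, 12, 14, 2]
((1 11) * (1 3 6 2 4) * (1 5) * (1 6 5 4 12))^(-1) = (1 12 2 6 5 3 11) = [0, 12, 6, 11, 4, 3, 5, 7, 8, 9, 10, 1, 2]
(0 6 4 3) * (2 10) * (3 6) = (0 3)(2 10)(4 6) = [3, 1, 10, 0, 6, 5, 4, 7, 8, 9, 2]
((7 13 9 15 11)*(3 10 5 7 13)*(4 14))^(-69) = (3 7 5 10)(4 14)(9 13 11 15) = [0, 1, 2, 7, 14, 10, 6, 5, 8, 13, 3, 15, 12, 11, 4, 9]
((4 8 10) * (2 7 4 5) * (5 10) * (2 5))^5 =(10)(2 7 4 8) =[0, 1, 7, 3, 8, 5, 6, 4, 2, 9, 10]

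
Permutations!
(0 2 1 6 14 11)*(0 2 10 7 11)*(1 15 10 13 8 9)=(0 13 8 9 1 6 14)(2 15 10 7 11)=[13, 6, 15, 3, 4, 5, 14, 11, 9, 1, 7, 2, 12, 8, 0, 10]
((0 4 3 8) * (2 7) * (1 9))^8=(9)=[0, 1, 2, 3, 4, 5, 6, 7, 8, 9]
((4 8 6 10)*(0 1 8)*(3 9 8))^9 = (0 1 3 9 8 6 10 4) = [1, 3, 2, 9, 0, 5, 10, 7, 6, 8, 4]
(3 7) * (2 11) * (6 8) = [0, 1, 11, 7, 4, 5, 8, 3, 6, 9, 10, 2] = (2 11)(3 7)(6 8)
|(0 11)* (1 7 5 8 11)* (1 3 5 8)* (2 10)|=|(0 3 5 1 7 8 11)(2 10)|=14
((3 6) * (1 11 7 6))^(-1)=[0, 3, 2, 6, 4, 5, 7, 11, 8, 9, 10, 1]=(1 3 6 7 11)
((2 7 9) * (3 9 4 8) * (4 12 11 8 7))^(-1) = [0, 1, 9, 8, 2, 5, 6, 4, 11, 3, 10, 12, 7] = (2 9 3 8 11 12 7 4)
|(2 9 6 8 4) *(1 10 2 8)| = |(1 10 2 9 6)(4 8)| = 10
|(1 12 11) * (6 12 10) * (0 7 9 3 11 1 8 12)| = |(0 7 9 3 11 8 12 1 10 6)| = 10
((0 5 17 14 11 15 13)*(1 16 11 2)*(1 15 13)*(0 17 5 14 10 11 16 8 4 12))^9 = (0 14 2 15 1 8 4 12)(10 11 13 17) = [14, 8, 15, 3, 12, 5, 6, 7, 4, 9, 11, 13, 0, 17, 2, 1, 16, 10]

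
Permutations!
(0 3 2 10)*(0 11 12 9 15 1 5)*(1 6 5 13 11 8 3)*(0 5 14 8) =[1, 13, 10, 2, 4, 5, 14, 7, 3, 15, 0, 12, 9, 11, 8, 6] =(0 1 13 11 12 9 15 6 14 8 3 2 10)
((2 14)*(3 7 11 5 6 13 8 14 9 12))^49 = [0, 1, 11, 13, 4, 2, 9, 8, 3, 5, 10, 14, 6, 12, 7] = (2 11 14 7 8 3 13 12 6 9 5)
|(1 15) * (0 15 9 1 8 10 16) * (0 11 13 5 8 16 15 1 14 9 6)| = 42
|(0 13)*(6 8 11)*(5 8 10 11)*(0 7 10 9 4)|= 8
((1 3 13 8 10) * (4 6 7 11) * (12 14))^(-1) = [0, 10, 2, 1, 11, 5, 4, 6, 13, 9, 8, 7, 14, 3, 12] = (1 10 8 13 3)(4 11 7 6)(12 14)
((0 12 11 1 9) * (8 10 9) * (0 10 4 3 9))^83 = (0 11 8 3 10 12 1 4 9) = [11, 4, 2, 10, 9, 5, 6, 7, 3, 0, 12, 8, 1]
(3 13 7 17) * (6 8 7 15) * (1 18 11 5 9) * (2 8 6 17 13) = (1 18 11 5 9)(2 8 7 13 15 17 3) = [0, 18, 8, 2, 4, 9, 6, 13, 7, 1, 10, 5, 12, 15, 14, 17, 16, 3, 11]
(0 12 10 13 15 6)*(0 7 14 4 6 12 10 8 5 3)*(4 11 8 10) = (0 4 6 7 14 11 8 5 3)(10 13 15 12) = [4, 1, 2, 0, 6, 3, 7, 14, 5, 9, 13, 8, 10, 15, 11, 12]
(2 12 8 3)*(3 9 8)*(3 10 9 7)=(2 12 10 9 8 7 3)=[0, 1, 12, 2, 4, 5, 6, 3, 7, 8, 9, 11, 10]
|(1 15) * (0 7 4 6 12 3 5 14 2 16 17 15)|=|(0 7 4 6 12 3 5 14 2 16 17 15 1)|=13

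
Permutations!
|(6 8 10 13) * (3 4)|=4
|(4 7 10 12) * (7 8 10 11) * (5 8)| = 10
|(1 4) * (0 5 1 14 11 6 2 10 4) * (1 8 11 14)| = 9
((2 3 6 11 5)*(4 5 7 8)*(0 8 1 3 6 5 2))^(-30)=(11)=[0, 1, 2, 3, 4, 5, 6, 7, 8, 9, 10, 11]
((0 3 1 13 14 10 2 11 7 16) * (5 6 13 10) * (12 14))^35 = [10, 11, 16, 2, 4, 5, 6, 3, 8, 9, 7, 0, 12, 13, 14, 15, 1] = (0 10 7 3 2 16 1 11)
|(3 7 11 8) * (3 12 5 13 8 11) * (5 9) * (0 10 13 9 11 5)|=|(0 10 13 8 12 11 5 9)(3 7)|=8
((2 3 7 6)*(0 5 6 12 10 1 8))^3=(0 2 12 8 6 7 1 5 3 10)=[2, 5, 12, 10, 4, 3, 7, 1, 6, 9, 0, 11, 8]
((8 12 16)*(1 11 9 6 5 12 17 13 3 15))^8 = (1 17 5)(3 16 9)(6 15 8)(11 13 12) = [0, 17, 2, 16, 4, 1, 15, 7, 6, 3, 10, 13, 11, 12, 14, 8, 9, 5]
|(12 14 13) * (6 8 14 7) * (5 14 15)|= 8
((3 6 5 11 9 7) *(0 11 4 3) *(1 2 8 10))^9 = (0 11 9 7)(1 2 8 10)(3 6 5 4) = [11, 2, 8, 6, 3, 4, 5, 0, 10, 7, 1, 9]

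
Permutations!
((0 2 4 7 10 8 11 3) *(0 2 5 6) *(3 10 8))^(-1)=(0 6 5)(2 3 10 11 8 7 4)=[6, 1, 3, 10, 2, 0, 5, 4, 7, 9, 11, 8]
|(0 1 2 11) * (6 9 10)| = |(0 1 2 11)(6 9 10)| = 12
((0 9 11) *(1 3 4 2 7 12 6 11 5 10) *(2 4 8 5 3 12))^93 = (0 8 1 11 3 10 6 9 5 12)(2 7) = [8, 11, 7, 10, 4, 12, 9, 2, 1, 5, 6, 3, 0]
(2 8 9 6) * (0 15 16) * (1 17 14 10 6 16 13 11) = (0 15 13 11 1 17 14 10 6 2 8 9 16) = [15, 17, 8, 3, 4, 5, 2, 7, 9, 16, 6, 1, 12, 11, 10, 13, 0, 14]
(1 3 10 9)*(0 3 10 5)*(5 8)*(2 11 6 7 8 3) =(0 2 11 6 7 8 5)(1 10 9) =[2, 10, 11, 3, 4, 0, 7, 8, 5, 1, 9, 6]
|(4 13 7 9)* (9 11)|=|(4 13 7 11 9)|=5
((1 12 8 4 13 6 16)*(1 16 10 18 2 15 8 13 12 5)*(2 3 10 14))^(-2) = (2 6 12 8)(3 10 18)(4 15 14 13) = [0, 1, 6, 10, 15, 5, 12, 7, 2, 9, 18, 11, 8, 4, 13, 14, 16, 17, 3]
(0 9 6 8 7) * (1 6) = (0 9 1 6 8 7) = [9, 6, 2, 3, 4, 5, 8, 0, 7, 1]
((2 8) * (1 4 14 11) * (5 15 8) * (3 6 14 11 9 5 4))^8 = [0, 2, 5, 4, 15, 6, 11, 7, 9, 3, 10, 8, 12, 13, 1, 14] = (1 2 5 6 11 8 9 3 4 15 14)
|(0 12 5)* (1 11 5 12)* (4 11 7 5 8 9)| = 4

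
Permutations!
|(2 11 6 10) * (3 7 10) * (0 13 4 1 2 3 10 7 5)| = 10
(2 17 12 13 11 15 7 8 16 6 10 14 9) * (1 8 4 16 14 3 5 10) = (1 8 14 9 2 17 12 13 11 15 7 4 16 6)(3 5 10) = [0, 8, 17, 5, 16, 10, 1, 4, 14, 2, 3, 15, 13, 11, 9, 7, 6, 12]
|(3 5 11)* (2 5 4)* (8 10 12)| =|(2 5 11 3 4)(8 10 12)| =15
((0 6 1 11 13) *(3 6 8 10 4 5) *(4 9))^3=(0 9 3 11 8 4 6 13 10 5 1)=[9, 0, 2, 11, 6, 1, 13, 7, 4, 3, 5, 8, 12, 10]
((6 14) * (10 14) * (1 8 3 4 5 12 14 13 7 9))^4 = (1 5 10)(3 14 7)(4 6 9)(8 12 13) = [0, 5, 2, 14, 6, 10, 9, 3, 12, 4, 1, 11, 13, 8, 7]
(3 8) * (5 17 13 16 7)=[0, 1, 2, 8, 4, 17, 6, 5, 3, 9, 10, 11, 12, 16, 14, 15, 7, 13]=(3 8)(5 17 13 16 7)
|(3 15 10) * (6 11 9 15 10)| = |(3 10)(6 11 9 15)| = 4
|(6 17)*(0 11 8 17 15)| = 6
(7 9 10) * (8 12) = (7 9 10)(8 12) = [0, 1, 2, 3, 4, 5, 6, 9, 12, 10, 7, 11, 8]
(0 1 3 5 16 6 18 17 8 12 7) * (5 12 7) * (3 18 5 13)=(0 1 18 17 8 7)(3 12 13)(5 16 6)=[1, 18, 2, 12, 4, 16, 5, 0, 7, 9, 10, 11, 13, 3, 14, 15, 6, 8, 17]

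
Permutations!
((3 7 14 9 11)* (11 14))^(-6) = [0, 1, 2, 3, 4, 5, 6, 7, 8, 9, 10, 11, 12, 13, 14] = (14)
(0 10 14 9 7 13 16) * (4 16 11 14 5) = [10, 1, 2, 3, 16, 4, 6, 13, 8, 7, 5, 14, 12, 11, 9, 15, 0] = (0 10 5 4 16)(7 13 11 14 9)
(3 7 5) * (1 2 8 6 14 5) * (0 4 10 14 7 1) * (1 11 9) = (0 4 10 14 5 3 11 9 1 2 8 6 7) = [4, 2, 8, 11, 10, 3, 7, 0, 6, 1, 14, 9, 12, 13, 5]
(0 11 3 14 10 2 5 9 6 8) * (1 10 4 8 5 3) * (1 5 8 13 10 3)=(0 11 5 9 6 8)(1 3 14 4 13 10 2)=[11, 3, 1, 14, 13, 9, 8, 7, 0, 6, 2, 5, 12, 10, 4]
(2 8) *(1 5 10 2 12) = (1 5 10 2 8 12) = [0, 5, 8, 3, 4, 10, 6, 7, 12, 9, 2, 11, 1]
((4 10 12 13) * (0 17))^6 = (17)(4 12)(10 13) = [0, 1, 2, 3, 12, 5, 6, 7, 8, 9, 13, 11, 4, 10, 14, 15, 16, 17]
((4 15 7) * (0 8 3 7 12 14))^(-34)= (0 12 4 3)(7 8 14 15)= [12, 1, 2, 0, 3, 5, 6, 8, 14, 9, 10, 11, 4, 13, 15, 7]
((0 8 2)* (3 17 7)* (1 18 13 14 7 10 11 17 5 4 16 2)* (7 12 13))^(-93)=(0 4 7 8 16 3 1 2 5 18)=[4, 2, 5, 1, 7, 18, 6, 8, 16, 9, 10, 11, 12, 13, 14, 15, 3, 17, 0]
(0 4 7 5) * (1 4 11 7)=(0 11 7 5)(1 4)=[11, 4, 2, 3, 1, 0, 6, 5, 8, 9, 10, 7]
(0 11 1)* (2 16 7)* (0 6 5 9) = [11, 6, 16, 3, 4, 9, 5, 2, 8, 0, 10, 1, 12, 13, 14, 15, 7] = (0 11 1 6 5 9)(2 16 7)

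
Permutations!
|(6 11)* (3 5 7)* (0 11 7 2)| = |(0 11 6 7 3 5 2)| = 7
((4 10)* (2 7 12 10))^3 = (2 10 7 4 12) = [0, 1, 10, 3, 12, 5, 6, 4, 8, 9, 7, 11, 2]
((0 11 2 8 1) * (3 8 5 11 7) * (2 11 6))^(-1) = (11)(0 1 8 3 7)(2 6 5) = [1, 8, 6, 7, 4, 2, 5, 0, 3, 9, 10, 11]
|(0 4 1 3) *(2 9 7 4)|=7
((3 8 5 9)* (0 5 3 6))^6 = (0 9)(5 6) = [9, 1, 2, 3, 4, 6, 5, 7, 8, 0]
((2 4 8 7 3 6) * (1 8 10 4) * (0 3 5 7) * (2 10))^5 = (0 2 6 8 4 3 1 10)(5 7) = [2, 10, 6, 1, 3, 7, 8, 5, 4, 9, 0]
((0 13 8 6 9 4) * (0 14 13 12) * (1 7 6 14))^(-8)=[0, 6, 2, 3, 7, 5, 4, 9, 14, 1, 10, 11, 12, 8, 13]=(1 6 4 7 9)(8 14 13)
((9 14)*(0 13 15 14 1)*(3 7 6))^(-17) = (0 13 15 14 9 1)(3 7 6) = [13, 0, 2, 7, 4, 5, 3, 6, 8, 1, 10, 11, 12, 15, 9, 14]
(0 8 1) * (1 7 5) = (0 8 7 5 1) = [8, 0, 2, 3, 4, 1, 6, 5, 7]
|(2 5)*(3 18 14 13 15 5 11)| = 8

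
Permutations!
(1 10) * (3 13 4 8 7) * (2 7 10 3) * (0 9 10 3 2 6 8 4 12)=[9, 2, 7, 13, 4, 5, 8, 6, 3, 10, 1, 11, 0, 12]=(0 9 10 1 2 7 6 8 3 13 12)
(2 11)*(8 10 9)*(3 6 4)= (2 11)(3 6 4)(8 10 9)= [0, 1, 11, 6, 3, 5, 4, 7, 10, 8, 9, 2]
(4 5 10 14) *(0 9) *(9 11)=[11, 1, 2, 3, 5, 10, 6, 7, 8, 0, 14, 9, 12, 13, 4]=(0 11 9)(4 5 10 14)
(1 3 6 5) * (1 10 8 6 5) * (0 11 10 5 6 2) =(0 11 10 8 2)(1 3 6) =[11, 3, 0, 6, 4, 5, 1, 7, 2, 9, 8, 10]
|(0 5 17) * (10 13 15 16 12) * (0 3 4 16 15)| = |(0 5 17 3 4 16 12 10 13)| = 9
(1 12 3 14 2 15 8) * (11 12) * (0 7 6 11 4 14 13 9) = (0 7 6 11 12 3 13 9)(1 4 14 2 15 8) = [7, 4, 15, 13, 14, 5, 11, 6, 1, 0, 10, 12, 3, 9, 2, 8]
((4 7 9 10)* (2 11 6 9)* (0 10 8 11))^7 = (0 4 2 10 7)(6 11 8 9) = [4, 1, 10, 3, 2, 5, 11, 0, 9, 6, 7, 8]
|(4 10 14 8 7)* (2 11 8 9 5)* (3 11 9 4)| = 12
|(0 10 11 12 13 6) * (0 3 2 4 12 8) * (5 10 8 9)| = |(0 8)(2 4 12 13 6 3)(5 10 11 9)| = 12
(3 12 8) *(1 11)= (1 11)(3 12 8)= [0, 11, 2, 12, 4, 5, 6, 7, 3, 9, 10, 1, 8]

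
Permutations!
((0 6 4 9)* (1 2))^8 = (9) = [0, 1, 2, 3, 4, 5, 6, 7, 8, 9]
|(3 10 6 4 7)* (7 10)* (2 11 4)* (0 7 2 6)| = |(0 7 3 2 11 4 10)| = 7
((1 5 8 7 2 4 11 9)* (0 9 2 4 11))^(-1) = (0 4 7 8 5 1 9)(2 11) = [4, 9, 11, 3, 7, 1, 6, 8, 5, 0, 10, 2]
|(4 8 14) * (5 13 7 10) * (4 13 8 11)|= 6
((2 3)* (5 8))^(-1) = (2 3)(5 8) = [0, 1, 3, 2, 4, 8, 6, 7, 5]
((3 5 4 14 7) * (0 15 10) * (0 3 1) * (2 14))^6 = (0 2 10 7 5)(1 4 15 14 3) = [2, 4, 10, 1, 15, 0, 6, 5, 8, 9, 7, 11, 12, 13, 3, 14]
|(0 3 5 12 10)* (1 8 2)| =|(0 3 5 12 10)(1 8 2)| =15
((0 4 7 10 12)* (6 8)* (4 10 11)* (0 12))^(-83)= (12)(0 10)(4 7 11)(6 8)= [10, 1, 2, 3, 7, 5, 8, 11, 6, 9, 0, 4, 12]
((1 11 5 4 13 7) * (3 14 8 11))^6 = (1 4 8)(3 13 11)(5 14 7) = [0, 4, 2, 13, 8, 14, 6, 5, 1, 9, 10, 3, 12, 11, 7]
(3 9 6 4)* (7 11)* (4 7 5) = [0, 1, 2, 9, 3, 4, 7, 11, 8, 6, 10, 5] = (3 9 6 7 11 5 4)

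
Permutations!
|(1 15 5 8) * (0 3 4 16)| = |(0 3 4 16)(1 15 5 8)| = 4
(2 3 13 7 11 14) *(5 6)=[0, 1, 3, 13, 4, 6, 5, 11, 8, 9, 10, 14, 12, 7, 2]=(2 3 13 7 11 14)(5 6)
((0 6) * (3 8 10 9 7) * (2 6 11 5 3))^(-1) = (0 6 2 7 9 10 8 3 5 11) = [6, 1, 7, 5, 4, 11, 2, 9, 3, 10, 8, 0]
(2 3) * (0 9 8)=(0 9 8)(2 3)=[9, 1, 3, 2, 4, 5, 6, 7, 0, 8]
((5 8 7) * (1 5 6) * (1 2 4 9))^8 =(9) =[0, 1, 2, 3, 4, 5, 6, 7, 8, 9]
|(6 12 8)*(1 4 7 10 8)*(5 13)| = 14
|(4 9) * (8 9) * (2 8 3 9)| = |(2 8)(3 9 4)| = 6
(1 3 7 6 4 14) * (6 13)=(1 3 7 13 6 4 14)=[0, 3, 2, 7, 14, 5, 4, 13, 8, 9, 10, 11, 12, 6, 1]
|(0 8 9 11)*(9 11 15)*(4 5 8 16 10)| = |(0 16 10 4 5 8 11)(9 15)| = 14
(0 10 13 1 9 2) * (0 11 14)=(0 10 13 1 9 2 11 14)=[10, 9, 11, 3, 4, 5, 6, 7, 8, 2, 13, 14, 12, 1, 0]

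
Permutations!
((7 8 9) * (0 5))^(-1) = (0 5)(7 9 8) = [5, 1, 2, 3, 4, 0, 6, 9, 7, 8]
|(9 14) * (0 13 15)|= 6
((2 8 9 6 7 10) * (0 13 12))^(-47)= (0 13 12)(2 8 9 6 7 10)= [13, 1, 8, 3, 4, 5, 7, 10, 9, 6, 2, 11, 0, 12]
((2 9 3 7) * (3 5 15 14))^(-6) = (2 9 5 15 14 3 7) = [0, 1, 9, 7, 4, 15, 6, 2, 8, 5, 10, 11, 12, 13, 3, 14]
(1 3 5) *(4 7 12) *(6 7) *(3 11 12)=(1 11 12 4 6 7 3 5)=[0, 11, 2, 5, 6, 1, 7, 3, 8, 9, 10, 12, 4]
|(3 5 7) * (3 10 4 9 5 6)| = |(3 6)(4 9 5 7 10)| = 10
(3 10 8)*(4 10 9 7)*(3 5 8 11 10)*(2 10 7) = (2 10 11 7 4 3 9)(5 8) = [0, 1, 10, 9, 3, 8, 6, 4, 5, 2, 11, 7]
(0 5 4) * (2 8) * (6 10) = (0 5 4)(2 8)(6 10) = [5, 1, 8, 3, 0, 4, 10, 7, 2, 9, 6]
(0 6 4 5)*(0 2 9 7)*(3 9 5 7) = [6, 1, 5, 9, 7, 2, 4, 0, 8, 3] = (0 6 4 7)(2 5)(3 9)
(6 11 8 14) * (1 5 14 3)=(1 5 14 6 11 8 3)=[0, 5, 2, 1, 4, 14, 11, 7, 3, 9, 10, 8, 12, 13, 6]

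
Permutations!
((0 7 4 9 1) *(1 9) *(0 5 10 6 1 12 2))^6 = (0 7 4 12 2)(1 10)(5 6) = [7, 10, 0, 3, 12, 6, 5, 4, 8, 9, 1, 11, 2]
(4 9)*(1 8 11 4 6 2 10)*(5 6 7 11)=(1 8 5 6 2 10)(4 9 7 11)=[0, 8, 10, 3, 9, 6, 2, 11, 5, 7, 1, 4]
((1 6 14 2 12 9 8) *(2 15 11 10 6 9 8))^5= (15)= [0, 1, 2, 3, 4, 5, 6, 7, 8, 9, 10, 11, 12, 13, 14, 15]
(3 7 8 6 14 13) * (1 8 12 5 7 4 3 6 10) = (1 8 10)(3 4)(5 7 12)(6 14 13) = [0, 8, 2, 4, 3, 7, 14, 12, 10, 9, 1, 11, 5, 6, 13]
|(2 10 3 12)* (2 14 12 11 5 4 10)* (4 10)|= 4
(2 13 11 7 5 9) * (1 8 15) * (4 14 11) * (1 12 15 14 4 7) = (1 8 14 11)(2 13 7 5 9)(12 15) = [0, 8, 13, 3, 4, 9, 6, 5, 14, 2, 10, 1, 15, 7, 11, 12]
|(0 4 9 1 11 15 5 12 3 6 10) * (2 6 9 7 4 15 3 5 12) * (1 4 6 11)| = |(0 15 12 5 2 11 3 9 4 7 6 10)| = 12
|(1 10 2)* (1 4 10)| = 3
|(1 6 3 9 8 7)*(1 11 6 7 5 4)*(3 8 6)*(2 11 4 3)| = 30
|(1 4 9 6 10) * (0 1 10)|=5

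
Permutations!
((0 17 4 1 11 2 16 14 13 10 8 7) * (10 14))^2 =(0 4 11 16 8)(1 2 10 7 17) =[4, 2, 10, 3, 11, 5, 6, 17, 0, 9, 7, 16, 12, 13, 14, 15, 8, 1]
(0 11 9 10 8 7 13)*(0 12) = [11, 1, 2, 3, 4, 5, 6, 13, 7, 10, 8, 9, 0, 12] = (0 11 9 10 8 7 13 12)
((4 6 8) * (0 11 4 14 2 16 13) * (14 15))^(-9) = (0 11 4 6 8 15 14 2 16 13) = [11, 1, 16, 3, 6, 5, 8, 7, 15, 9, 10, 4, 12, 0, 2, 14, 13]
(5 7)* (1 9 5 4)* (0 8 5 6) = (0 8 5 7 4 1 9 6) = [8, 9, 2, 3, 1, 7, 0, 4, 5, 6]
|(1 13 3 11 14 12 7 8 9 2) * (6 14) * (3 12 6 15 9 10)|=22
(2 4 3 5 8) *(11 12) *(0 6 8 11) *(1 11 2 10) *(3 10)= (0 6 8 3 5 2 4 10 1 11 12)= [6, 11, 4, 5, 10, 2, 8, 7, 3, 9, 1, 12, 0]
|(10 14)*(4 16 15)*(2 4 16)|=2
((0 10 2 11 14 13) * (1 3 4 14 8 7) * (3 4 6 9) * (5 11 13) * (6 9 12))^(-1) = (0 13 2 10)(1 7 8 11 5 14 4)(3 9)(6 12) = [13, 7, 10, 9, 1, 14, 12, 8, 11, 3, 0, 5, 6, 2, 4]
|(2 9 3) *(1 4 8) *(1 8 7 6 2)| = |(1 4 7 6 2 9 3)| = 7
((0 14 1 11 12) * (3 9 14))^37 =(0 9 1 12 3 14 11) =[9, 12, 2, 14, 4, 5, 6, 7, 8, 1, 10, 0, 3, 13, 11]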